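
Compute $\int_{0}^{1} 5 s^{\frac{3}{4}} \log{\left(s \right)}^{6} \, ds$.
$\frac{58982400}{823543}$

Start from the elementary integral
$$J(a) = \int_{0}^{1} 5 s^{a} \, ds = \frac{5}{a + 1}.$$

Differentiating under the integral sign brings down a factor of $\ln s$:
$$\frac{dJ}{da} = \int_{0}^{1} 5 s^{a} \log{\left(s \right)} \, ds = - \frac{5}{\left(a + 1\right)^{2}}.$$

Repeating $6$ times in total — each differentiation brings down another $\ln s$ — gives
$$\frac{d^{6}J}{da^{6}} = \int_{0}^{1} 5 s^{a} \log{\left(s \right)}^{6} \, ds = \frac{3600}{\left(a + 1\right)^{7}},$$
and the integrand here is exactly the target integrand, so $I = \frac{3600}{\left(a + 1\right)^{7}}$.

Setting $a = \frac{3}{4}$:
$$I = \frac{58982400}{823543}.$$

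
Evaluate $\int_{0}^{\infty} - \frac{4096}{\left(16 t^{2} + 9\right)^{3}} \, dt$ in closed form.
$- \frac{64 \pi}{81}$

Recall the elementary integral
$$J(a) = \int_{0}^{\infty} - \frac{1}{a^{2} + t^{2}} \, dt = - \frac{\pi}{2 a}.$$

Differentiating under the integral sign with respect to $a$,
$$\frac{dJ}{da} = \int_{0}^{\infty} \frac{2 a}{\left(a^{2} + t^{2}\right)^{2}} \, dt = \frac{\pi}{2 a^{2}},$$
so $\int_{0}^{\infty} - \frac{1}{\left(a^{2} + t^{2}\right)^{2}} \, dt = - \frac{\pi}{4 a^{3}}$.

Repeating — each differentiation of $1/(t^2+a^2)^j$ produces $-2ja/(t^2+a^2)^{j+1}$ — and dividing through by $-2ja$ at each step yields, after $2$ differentiations in total,
$$\int_{0}^{\infty} - \frac{1}{\left(a^{2} + t^{2}\right)^{3}} \, dt = - \frac{3 \pi}{16 a^{5}}.$$

Setting $a = \frac{3}{4}$:
$$I = - \frac{64 \pi}{81}.$$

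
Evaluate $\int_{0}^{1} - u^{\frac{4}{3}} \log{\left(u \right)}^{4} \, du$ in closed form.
$- \frac{5832}{16807}$

Start from the elementary integral
$$J(a) = \int_{0}^{1} - u^{a} \, du = - \frac{1}{a + 1}.$$

Differentiating under the integral sign brings down a factor of $\ln u$:
$$\frac{dJ}{da} = \int_{0}^{1} - u^{a} \log{\left(u \right)} \, du = \frac{1}{\left(a + 1\right)^{2}}.$$

Repeating $4$ times in total — each differentiation brings down another $\ln u$ — gives
$$\frac{d^{4}J}{da^{4}} = \int_{0}^{1} - u^{a} \log{\left(u \right)}^{4} \, du = - \frac{24}{\left(a + 1\right)^{5}},$$
and the integrand here is exactly the target integrand, so $I = - \frac{24}{\left(a + 1\right)^{5}}$.

Setting $a = \frac{4}{3}$:
$$I = - \frac{5832}{16807}.$$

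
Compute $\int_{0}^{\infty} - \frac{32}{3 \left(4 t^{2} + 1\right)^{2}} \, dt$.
$- \frac{4 \pi}{3}$

Start from the standard arctangent integral
$$J(a) = \int_{0}^{\infty} - \frac{2}{3 \left(a^{2} + t^{2}\right)} \, dt = - \frac{\pi}{3 a}.$$

Differentiating under the integral sign with respect to $a$,
$$\frac{dJ}{da} = \int_{0}^{\infty} \frac{4 a}{3 \left(a^{2} + t^{2}\right)^{2}} \, dt = \frac{\pi}{3 a^{2}},$$
so $\int_{0}^{\infty} - \frac{2}{3 \left(a^{2} + t^{2}\right)^{2}} \, dt = - \frac{\pi}{6 a^{3}}$.

Setting $a = \frac{1}{2}$:
$$I = - \frac{4 \pi}{3}.$$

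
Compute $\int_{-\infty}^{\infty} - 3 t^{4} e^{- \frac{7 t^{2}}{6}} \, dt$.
$- \frac{81 \sqrt{42} \sqrt{\pi}}{343}$

Begin with the known integral
$$J(a) = \int_{-\infty}^{\infty} - 3 e^{- a t^{2}} \, dt = - \frac{3 \sqrt{\pi}}{\sqrt{a}}.$$

Differentiating under the integral sign brings down a factor of $(-t^2)$:
$$\frac{dJ}{da} = \int_{-\infty}^{\infty} 3 t^{2} e^{- a t^{2}} \, dt = \frac{3 \sqrt{\pi}}{2 a^{\frac{3}{2}}}.$$

Repeating twice in total — each differentiation brings down another $(-t^2)$ — gives
$$\frac{d^{2}J}{da^{2}} = \int_{-\infty}^{\infty} - 3 t^{4} e^{- a t^{2}} \, dt = - \frac{9 \sqrt{\pi}}{4 a^{\frac{5}{2}}},$$
and the integrand here is exactly the target integrand, so $I = - \frac{9 \sqrt{\pi}}{4 a^{\frac{5}{2}}}$.

Setting $a = \frac{7}{6}$:
$$I = - \frac{81 \sqrt{42} \sqrt{\pi}}{343}.$$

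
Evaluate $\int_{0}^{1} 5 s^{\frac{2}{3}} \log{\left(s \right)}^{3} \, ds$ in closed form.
$- \frac{486}{125}$

Start from the elementary integral
$$J(a) = \int_{0}^{1} 5 s^{a} \, ds = \frac{5}{a + 1}.$$

Differentiating under the integral sign brings down a factor of $\ln s$:
$$\frac{dJ}{da} = \int_{0}^{1} 5 s^{a} \log{\left(s \right)} \, ds = - \frac{5}{\left(a + 1\right)^{2}}.$$

Repeating $3$ times in total — each differentiation brings down another $\ln s$ — gives
$$\frac{d^{3}J}{da^{3}} = \int_{0}^{1} 5 s^{a} \log{\left(s \right)}^{3} \, ds = - \frac{30}{\left(a + 1\right)^{4}},$$
and the integrand here is exactly the target integrand, so $I = - \frac{30}{\left(a + 1\right)^{4}}$.

Setting $a = \frac{2}{3}$:
$$I = - \frac{486}{125}.$$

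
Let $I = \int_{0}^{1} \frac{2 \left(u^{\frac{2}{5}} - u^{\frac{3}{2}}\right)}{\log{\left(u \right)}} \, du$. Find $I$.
$- \log{\left(\frac{625}{196} \right)}$

Consider the one-parameter family: let $I(a) = \int_{0}^{1} \frac{2 \left(u^{\frac{2}{5}} - u^{a}\right)}{\log{\left(u \right)}} \, du$.

Since $\dfrac{\partial}{\partial a}\,u^{a} = u^{a} \ln u$, the $\ln u$ in the denominator cancels and
$$\frac{dI}{da} = \int_{0}^{1} -2 u^{a} \, du = -2 \left[\frac{u^{a+1}}{a+1}\right]_0^1 = - \frac{2}{a + 1}.$$

Integrating with respect to $a$ gives $I(a) = - \log{\left(\frac{25 \left(a + 1\right)^{2}}{49} \right)} + C$.

At $a = \frac{2}{5}$ the integrand is identically $0$, so $I(\frac{2}{5}) = 0$. The closed form gives $0$, hence $C = 0$.

Setting $a = \frac{3}{2}$:
$$I = - \log{\left(\frac{625}{196} \right)}.$$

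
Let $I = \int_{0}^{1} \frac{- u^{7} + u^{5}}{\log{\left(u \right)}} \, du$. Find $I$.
$\log{\left(\frac{3}{4} \right)}$

Consider the one-parameter family: let $I(a) = \int_{0}^{1} \frac{- u^{7} + u^{a}}{\log{\left(u \right)}} \, du$.

Since $\dfrac{\partial}{\partial a}\,u^{a} = u^{a} \ln u$, the $\ln u$ in the denominator cancels and
$$\frac{dI}{da} = \int_{0}^{1} u^{a} \, du = \left[\frac{u^{a+1}}{a+1}\right]_0^1 = \frac{1}{a + 1}.$$

Integrating with respect to $a$ gives $I(a) = \log{\left(\frac{a}{8} + \frac{1}{8} \right)} + C$.

At $a = 7$ the integrand is identically $0$, so $I(7) = 0$. The closed form gives $0$, hence $C = 0$.

Setting $a = 5$:
$$I = \log{\left(\frac{3}{4} \right)}.$$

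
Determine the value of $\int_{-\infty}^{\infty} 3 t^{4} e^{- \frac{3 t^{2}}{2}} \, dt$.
$\frac{\sqrt{6} \sqrt{\pi}}{3}$

Begin with the known integral
$$J(a) = \int_{-\infty}^{\infty} 3 e^{- a t^{2}} \, dt = \frac{3 \sqrt{\pi}}{\sqrt{a}}.$$

Differentiating under the integral sign brings down a factor of $(-t^2)$:
$$\frac{dJ}{da} = \int_{-\infty}^{\infty} - 3 t^{2} e^{- a t^{2}} \, dt = - \frac{3 \sqrt{\pi}}{2 a^{\frac{3}{2}}}.$$

Repeating twice in total — each differentiation brings down another $(-t^2)$ — gives
$$\frac{d^{2}J}{da^{2}} = \int_{-\infty}^{\infty} 3 t^{4} e^{- a t^{2}} \, dt = \frac{9 \sqrt{\pi}}{4 a^{\frac{5}{2}}},$$
and the integrand here is exactly the target integrand, so $I = \frac{9 \sqrt{\pi}}{4 a^{\frac{5}{2}}}$.

Setting $a = \frac{3}{2}$:
$$I = \frac{\sqrt{6} \sqrt{\pi}}{3}.$$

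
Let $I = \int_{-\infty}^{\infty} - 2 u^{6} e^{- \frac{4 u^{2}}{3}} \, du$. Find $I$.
$- \frac{405 \sqrt{3} \sqrt{\pi}}{512}$

Start from the elementary integral
$$J(a) = \int_{-\infty}^{\infty} - 2 e^{- a u^{2}} \, du = - \frac{2 \sqrt{\pi}}{\sqrt{a}}.$$

Differentiating under the integral sign brings down a factor of $(-u^2)$:
$$\frac{dJ}{da} = \int_{-\infty}^{\infty} 2 u^{2} e^{- a u^{2}} \, du = \frac{\sqrt{\pi}}{a^{\frac{3}{2}}}.$$

Repeating $3$ times in total — each differentiation brings down another $(-u^2)$ — gives
$$\frac{d^{3}J}{da^{3}} = \int_{-\infty}^{\infty} 2 u^{6} e^{- a u^{2}} \, du = \frac{15 \sqrt{\pi}}{4 a^{\frac{7}{2}}},$$
and the integrand here is $(-1)^{3}$ times the target integrand, so $I = (-1)^{3}\,\frac{d^{3}J}{da^{3}} = - \frac{15 \sqrt{\pi}}{4 a^{\frac{7}{2}}}$.

Setting $a = \frac{4}{3}$:
$$I = - \frac{405 \sqrt{3} \sqrt{\pi}}{512}.$$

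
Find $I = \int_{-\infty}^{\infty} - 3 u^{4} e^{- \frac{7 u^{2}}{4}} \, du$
$- \frac{72 \sqrt{7} \sqrt{\pi}}{343}$

Start from the elementary integral
$$J(a) = \int_{-\infty}^{\infty} - 3 e^{- a u^{2}} \, du = - \frac{3 \sqrt{\pi}}{\sqrt{a}}.$$

Differentiating under the integral sign brings down a factor of $(-u^2)$:
$$\frac{dJ}{da} = \int_{-\infty}^{\infty} 3 u^{2} e^{- a u^{2}} \, du = \frac{3 \sqrt{\pi}}{2 a^{\frac{3}{2}}}.$$

Repeating twice in total — each differentiation brings down another $(-u^2)$ — gives
$$\frac{d^{2}J}{da^{2}} = \int_{-\infty}^{\infty} - 3 u^{4} e^{- a u^{2}} \, du = - \frac{9 \sqrt{\pi}}{4 a^{\frac{5}{2}}},$$
and the integrand here is exactly the target integrand, so $I = - \frac{9 \sqrt{\pi}}{4 a^{\frac{5}{2}}}$.

Setting $a = \frac{7}{4}$:
$$I = - \frac{72 \sqrt{7} \sqrt{\pi}}{343}.$$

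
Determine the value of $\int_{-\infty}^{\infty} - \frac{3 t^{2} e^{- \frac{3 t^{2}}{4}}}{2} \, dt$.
$- \frac{2 \sqrt{3} \sqrt{\pi}}{3}$

Start from the elementary integral
$$J(a) = \int_{-\infty}^{\infty} - \frac{3 e^{- a t^{2}}}{2} \, dt = - \frac{3 \sqrt{\pi}}{2 \sqrt{a}}.$$

Differentiating under the integral sign brings down a factor of $(-t^2)$:
$$\frac{dJ}{da} = \int_{-\infty}^{\infty} \frac{3 t^{2} e^{- a t^{2}}}{2} \, dt = \frac{3 \sqrt{\pi}}{4 a^{\frac{3}{2}}}.$$

The integral on the left is $-I$, so $I = - \frac{3 \sqrt{\pi}}{4 a^{\frac{3}{2}}}$.

Setting $a = \frac{3}{4}$:
$$I = - \frac{2 \sqrt{3} \sqrt{\pi}}{3}.$$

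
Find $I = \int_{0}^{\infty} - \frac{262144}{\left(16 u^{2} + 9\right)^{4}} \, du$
$- \frac{10240 \pi}{2187}$

Begin with the known result
$$J(a) = \int_{0}^{\infty} - \frac{4}{a^{2} + u^{2}} \, du = - \frac{2 \pi}{a}.$$

Differentiating under the integral sign with respect to $a$,
$$\frac{dJ}{da} = \int_{0}^{\infty} \frac{8 a}{\left(a^{2} + u^{2}\right)^{2}} \, du = \frac{2 \pi}{a^{2}},$$
so $\int_{0}^{\infty} - \frac{4}{\left(a^{2} + u^{2}\right)^{2}} \, du = - \frac{\pi}{a^{3}}$.

Repeating — each differentiation of $1/(u^2+a^2)^j$ produces $-2ja/(u^2+a^2)^{j+1}$ — and dividing through by $-2ja$ at each step yields, after $3$ differentiations in total,
$$\int_{0}^{\infty} - \frac{4}{\left(a^{2} + u^{2}\right)^{4}} \, du = - \frac{5 \pi}{8 a^{7}}.$$

Setting $a = \frac{3}{4}$:
$$I = - \frac{10240 \pi}{2187}.$$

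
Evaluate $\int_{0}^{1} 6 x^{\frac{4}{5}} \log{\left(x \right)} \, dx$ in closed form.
$- \frac{50}{27}$

Start from the elementary integral
$$J(a) = \int_{0}^{1} 6 x^{a} \, dx = \frac{6}{a + 1}.$$

Differentiating under the integral sign brings down a factor of $\ln x$:
$$\frac{dJ}{da} = \int_{0}^{1} 6 x^{a} \log{\left(x \right)} \, dx = - \frac{6}{\left(a + 1\right)^{2}}.$$

The integral on the left is $I$, so $I = - \frac{6}{\left(a + 1\right)^{2}}$.

Setting $a = \frac{4}{5}$:
$$I = - \frac{50}{27}.$$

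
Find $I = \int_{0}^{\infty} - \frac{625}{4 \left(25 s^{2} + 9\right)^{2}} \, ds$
$- \frac{125 \pi}{432}$

Recall the elementary integral
$$J(a) = \int_{0}^{\infty} - \frac{1}{4 \left(a^{2} + s^{2}\right)} \, ds = - \frac{\pi}{8 a}.$$

Differentiating under the integral sign with respect to $a$,
$$\frac{dJ}{da} = \int_{0}^{\infty} \frac{a}{2 \left(a^{2} + s^{2}\right)^{2}} \, ds = \frac{\pi}{8 a^{2}},$$
so $\int_{0}^{\infty} - \frac{1}{4 \left(a^{2} + s^{2}\right)^{2}} \, ds = - \frac{\pi}{16 a^{3}}$.

Setting $a = \frac{3}{5}$:
$$I = - \frac{125 \pi}{432}.$$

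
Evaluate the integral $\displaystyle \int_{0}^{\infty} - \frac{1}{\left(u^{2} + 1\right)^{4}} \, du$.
$- \frac{5 \pi}{32}$

Recall the elementary integral
$$J(a) = \int_{0}^{\infty} - \frac{1}{a^{2} + u^{2}} \, du = - \frac{\pi}{2 a}.$$

Differentiating under the integral sign with respect to $a$,
$$\frac{dJ}{da} = \int_{0}^{\infty} \frac{2 a}{\left(a^{2} + u^{2}\right)^{2}} \, du = \frac{\pi}{2 a^{2}},$$
so $\int_{0}^{\infty} - \frac{1}{\left(a^{2} + u^{2}\right)^{2}} \, du = - \frac{\pi}{4 a^{3}}$.

Repeating — each differentiation of $1/(u^2+a^2)^j$ produces $-2ja/(u^2+a^2)^{j+1}$ — and dividing through by $-2ja$ at each step yields, after $3$ differentiations in total,
$$\int_{0}^{\infty} - \frac{1}{\left(a^{2} + u^{2}\right)^{4}} \, du = - \frac{5 \pi}{32 a^{7}}.$$

Setting $a = 1$:
$$I = - \frac{5 \pi}{32}.$$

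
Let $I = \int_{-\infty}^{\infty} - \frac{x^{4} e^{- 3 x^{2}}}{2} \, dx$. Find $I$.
$- \frac{\sqrt{3} \sqrt{\pi}}{72}$

Consider the simpler parametrised integral
$$J(a) = \int_{-\infty}^{\infty} - \frac{e^{- a x^{2}}}{2} \, dx = - \frac{\sqrt{\pi}}{2 \sqrt{a}}.$$

Differentiating under the integral sign brings down a factor of $(-x^2)$:
$$\frac{dJ}{da} = \int_{-\infty}^{\infty} \frac{x^{2} e^{- a x^{2}}}{2} \, dx = \frac{\sqrt{\pi}}{4 a^{\frac{3}{2}}}.$$

Repeating twice in total — each differentiation brings down another $(-x^2)$ — gives
$$\frac{d^{2}J}{da^{2}} = \int_{-\infty}^{\infty} - \frac{x^{4} e^{- a x^{2}}}{2} \, dx = - \frac{3 \sqrt{\pi}}{8 a^{\frac{5}{2}}},$$
and the integrand here is exactly the target integrand, so $I = - \frac{3 \sqrt{\pi}}{8 a^{\frac{5}{2}}}$.

Setting $a = 3$:
$$I = - \frac{\sqrt{3} \sqrt{\pi}}{72}.$$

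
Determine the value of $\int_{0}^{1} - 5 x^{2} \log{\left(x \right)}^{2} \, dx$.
$- \frac{10}{27}$

Consider the simpler parametrised integral
$$J(a) = \int_{0}^{1} - 5 x^{a} \, dx = - \frac{5}{a + 1}.$$

Differentiating under the integral sign brings down a factor of $\ln x$:
$$\frac{dJ}{da} = \int_{0}^{1} - 5 x^{a} \log{\left(x \right)} \, dx = \frac{5}{\left(a + 1\right)^{2}}.$$

Repeating twice in total — each differentiation brings down another $\ln x$ — gives
$$\frac{d^{2}J}{da^{2}} = \int_{0}^{1} - 5 x^{a} \log{\left(x \right)}^{2} \, dx = - \frac{10}{\left(a + 1\right)^{3}},$$
and the integrand here is exactly the target integrand, so $I = - \frac{10}{\left(a + 1\right)^{3}}$.

Setting $a = 2$:
$$I = - \frac{10}{27}.$$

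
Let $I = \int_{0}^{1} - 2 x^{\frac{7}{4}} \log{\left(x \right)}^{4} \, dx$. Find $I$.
$- \frac{49152}{161051}$

Consider the simpler parametrised integral
$$J(a) = \int_{0}^{1} - 2 x^{a} \, dx = - \frac{2}{a + 1}.$$

Differentiating under the integral sign brings down a factor of $\ln x$:
$$\frac{dJ}{da} = \int_{0}^{1} - 2 x^{a} \log{\left(x \right)} \, dx = \frac{2}{\left(a + 1\right)^{2}}.$$

Repeating $4$ times in total — each differentiation brings down another $\ln x$ — gives
$$\frac{d^{4}J}{da^{4}} = \int_{0}^{1} - 2 x^{a} \log{\left(x \right)}^{4} \, dx = - \frac{48}{\left(a + 1\right)^{5}},$$
and the integrand here is exactly the target integrand, so $I = - \frac{48}{\left(a + 1\right)^{5}}$.

Setting $a = \frac{7}{4}$:
$$I = - \frac{49152}{161051}.$$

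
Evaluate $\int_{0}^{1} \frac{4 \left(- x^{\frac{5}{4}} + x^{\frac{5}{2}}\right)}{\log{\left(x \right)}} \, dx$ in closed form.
$- \log{\left(\frac{6561}{38416} \right)}$

Consider the one-parameter family: let $I(a) = \int_{0}^{1} \frac{4 \left(x^{\frac{5}{2}} - x^{a}\right)}{\log{\left(x \right)}} \, dx$.

Since $\dfrac{\partial}{\partial a}\,x^{a} = x^{a} \ln x$, the $\ln x$ in the denominator cancels and
$$\frac{dI}{da} = \int_{0}^{1} -4 x^{a} \, dx = -4 \left[\frac{x^{a+1}}{a+1}\right]_0^1 = - \frac{4}{a + 1}.$$

Integrating with respect to $a$ gives $I(a) = - \log{\left(\frac{16 \left(a + 1\right)^{4}}{2401} \right)} + C$.

At $a = \frac{5}{2}$ the integrand is identically $0$, so $I(\frac{5}{2}) = 0$. The closed form gives $0$, hence $C = 0$.

Setting $a = \frac{5}{4}$:
$$I = - \log{\left(\frac{6561}{38416} \right)}.$$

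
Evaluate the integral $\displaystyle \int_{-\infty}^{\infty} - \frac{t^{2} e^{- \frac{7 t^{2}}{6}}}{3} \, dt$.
$- \frac{\sqrt{42} \sqrt{\pi}}{49}$

Start from the elementary integral
$$J(a) = \int_{-\infty}^{\infty} - \frac{e^{- a t^{2}}}{3} \, dt = - \frac{\sqrt{\pi}}{3 \sqrt{a}}.$$

Differentiating under the integral sign brings down a factor of $(-t^2)$:
$$\frac{dJ}{da} = \int_{-\infty}^{\infty} \frac{t^{2} e^{- a t^{2}}}{3} \, dt = \frac{\sqrt{\pi}}{6 a^{\frac{3}{2}}}.$$

The integral on the left is $-I$, so $I = - \frac{\sqrt{\pi}}{6 a^{\frac{3}{2}}}$.

Setting $a = \frac{7}{6}$:
$$I = - \frac{\sqrt{42} \sqrt{\pi}}{49}.$$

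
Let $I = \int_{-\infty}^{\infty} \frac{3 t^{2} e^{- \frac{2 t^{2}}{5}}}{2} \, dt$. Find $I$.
$\frac{15 \sqrt{10} \sqrt{\pi}}{16}$

Start from the elementary integral
$$J(a) = \int_{-\infty}^{\infty} \frac{3 e^{- a t^{2}}}{2} \, dt = \frac{3 \sqrt{\pi}}{2 \sqrt{a}}.$$

Differentiating under the integral sign brings down a factor of $(-t^2)$:
$$\frac{dJ}{da} = \int_{-\infty}^{\infty} - \frac{3 t^{2} e^{- a t^{2}}}{2} \, dt = - \frac{3 \sqrt{\pi}}{4 a^{\frac{3}{2}}}.$$

The integral on the left is $-I$, so $I = \frac{3 \sqrt{\pi}}{4 a^{\frac{3}{2}}}$.

Setting $a = \frac{2}{5}$:
$$I = \frac{15 \sqrt{10} \sqrt{\pi}}{16}.$$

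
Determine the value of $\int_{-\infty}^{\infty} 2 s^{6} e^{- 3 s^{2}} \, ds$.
$\frac{5 \sqrt{3} \sqrt{\pi}}{108}$

Start from the elementary integral
$$J(a) = \int_{-\infty}^{\infty} 2 e^{- a s^{2}} \, ds = \frac{2 \sqrt{\pi}}{\sqrt{a}}.$$

Differentiating under the integral sign brings down a factor of $(-s^2)$:
$$\frac{dJ}{da} = \int_{-\infty}^{\infty} - 2 s^{2} e^{- a s^{2}} \, ds = - \frac{\sqrt{\pi}}{a^{\frac{3}{2}}}.$$

Repeating $3$ times in total — each differentiation brings down another $(-s^2)$ — gives
$$\frac{d^{3}J}{da^{3}} = \int_{-\infty}^{\infty} - 2 s^{6} e^{- a s^{2}} \, ds = - \frac{15 \sqrt{\pi}}{4 a^{\frac{7}{2}}},$$
and the integrand here is $(-1)^{3}$ times the target integrand, so $I = (-1)^{3}\,\frac{d^{3}J}{da^{3}} = \frac{15 \sqrt{\pi}}{4 a^{\frac{7}{2}}}$.

Setting $a = 3$:
$$I = \frac{5 \sqrt{3} \sqrt{\pi}}{108}.$$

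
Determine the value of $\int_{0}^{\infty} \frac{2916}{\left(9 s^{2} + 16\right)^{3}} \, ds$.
$\frac{729 \pi}{4096}$

Start from the standard arctangent integral
$$J(a) = \int_{0}^{\infty} \frac{4}{a^{2} + s^{2}} \, ds = \frac{2 \pi}{a}.$$

Differentiating under the integral sign with respect to $a$,
$$\frac{dJ}{da} = \int_{0}^{\infty} - \frac{8 a}{\left(a^{2} + s^{2}\right)^{2}} \, ds = - \frac{2 \pi}{a^{2}},$$
so $\int_{0}^{\infty} \frac{4}{\left(a^{2} + s^{2}\right)^{2}} \, ds = \frac{\pi}{a^{3}}$.

Repeating — each differentiation of $1/(s^2+a^2)^j$ produces $-2ja/(s^2+a^2)^{j+1}$ — and dividing through by $-2ja$ at each step yields, after $2$ differentiations in total,
$$\int_{0}^{\infty} \frac{4}{\left(a^{2} + s^{2}\right)^{3}} \, ds = \frac{3 \pi}{4 a^{5}}.$$

Setting $a = \frac{4}{3}$:
$$I = \frac{729 \pi}{4096}.$$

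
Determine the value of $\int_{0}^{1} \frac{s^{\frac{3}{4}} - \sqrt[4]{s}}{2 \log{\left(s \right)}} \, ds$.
$- \frac{\log{\left(5 \right)}}{2} + \frac{\log{\left(7 \right)}}{2}$

Consider the one-parameter family: let $I(a) = \int_{0}^{1} \frac{- \sqrt[4]{s} + s^{a}}{2 \log{\left(s \right)}} \, ds$.

Since $\dfrac{\partial}{\partial a}\,s^{a} = s^{a} \ln s$, the $\ln s$ in the denominator cancels and
$$\frac{dI}{da} = \int_{0}^{1} \frac{1}{2} s^{a} \, ds = \frac{1}{2} \left[\frac{s^{a+1}}{a+1}\right]_0^1 = \frac{1}{2 \left(a + 1\right)}.$$

Integrating with respect to $a$ gives $I(a) = \frac{\log{\left(a + 1 \right)}}{2} - \frac{\log{\left(5 \right)}}{2} + \log{\left(2 \right)} + C$.

At $a = \frac{1}{4}$ the integrand is identically $0$, so $I(\frac{1}{4}) = 0$. The closed form gives $0$, hence $C = 0$.

Setting $a = \frac{3}{4}$:
$$I = - \frac{\log{\left(5 \right)}}{2} + \frac{\log{\left(7 \right)}}{2}.$$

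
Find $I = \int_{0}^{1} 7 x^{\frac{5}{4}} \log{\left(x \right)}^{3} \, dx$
$- \frac{3584}{2187}$

Start from the elementary integral
$$J(a) = \int_{0}^{1} 7 x^{a} \, dx = \frac{7}{a + 1}.$$

Differentiating under the integral sign brings down a factor of $\ln x$:
$$\frac{dJ}{da} = \int_{0}^{1} 7 x^{a} \log{\left(x \right)} \, dx = - \frac{7}{\left(a + 1\right)^{2}}.$$

Repeating $3$ times in total — each differentiation brings down another $\ln x$ — gives
$$\frac{d^{3}J}{da^{3}} = \int_{0}^{1} 7 x^{a} \log{\left(x \right)}^{3} \, dx = - \frac{42}{\left(a + 1\right)^{4}},$$
and the integrand here is exactly the target integrand, so $I = - \frac{42}{\left(a + 1\right)^{4}}$.

Setting $a = \frac{5}{4}$:
$$I = - \frac{3584}{2187}.$$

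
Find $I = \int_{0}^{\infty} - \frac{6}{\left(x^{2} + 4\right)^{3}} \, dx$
$- \frac{9 \pi}{256}$

Begin with the known result
$$J(a) = \int_{0}^{\infty} - \frac{6}{a^{2} + x^{2}} \, dx = - \frac{3 \pi}{a}.$$

Differentiating under the integral sign with respect to $a$,
$$\frac{dJ}{da} = \int_{0}^{\infty} \frac{12 a}{\left(a^{2} + x^{2}\right)^{2}} \, dx = \frac{3 \pi}{a^{2}},$$
so $\int_{0}^{\infty} - \frac{6}{\left(a^{2} + x^{2}\right)^{2}} \, dx = - \frac{3 \pi}{2 a^{3}}$.

Repeating — each differentiation of $1/(x^2+a^2)^j$ produces $-2ja/(x^2+a^2)^{j+1}$ — and dividing through by $-2ja$ at each step yields, after $2$ differentiations in total,
$$\int_{0}^{\infty} - \frac{6}{\left(a^{2} + x^{2}\right)^{3}} \, dx = - \frac{9 \pi}{8 a^{5}}.$$

Setting $a = 2$:
$$I = - \frac{9 \pi}{256}.$$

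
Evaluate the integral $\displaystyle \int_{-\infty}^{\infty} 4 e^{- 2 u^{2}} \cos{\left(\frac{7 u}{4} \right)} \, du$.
$\frac{2 \sqrt{2} \sqrt{\pi}}{e^{\frac{49}{128}}}$

Treat the cosine frequency as a parameter and define $I(b) = \int_{-\infty}^{\infty} 4 e^{- 2 u^{2}} \cos{\left(b u \right)} \, du$.

Differentiating under the integral sign,
$$I'(b) = \int_{-\infty}^{\infty} - 4 u e^{- 2 u^{2}} \sin{\left(b u \right)} \, du.$$

Integrate $\int_{-\infty}^{\infty} u \sin(b u)\, e^{- 2 u^{2}}\, du$ by parts with $w = \sin(b u)$ and $dv = u\, e^{- 2 u^{2}}\, du$, giving $v = - \frac{e^{- 2 u^{2}}}{4}$. The boundary term vanishes and
$$\int_{-\infty}^{\infty} u \sin(b u)\, e^{- 2 u^{2}}\, du = \frac{b}{4} \int_{-\infty}^{\infty} \cos(b u)\, e^{- 2 u^{2}}\, du,$$
so $I'(b) = - \frac{b}{4}\, I(b)$.

This is a separable first-order ODE; solving with the initial condition $I(0) = \int_{-\infty}^{\infty} 4 e^{- 2 u^{2}}\,du = 2 \sqrt{2} \sqrt{\pi}$ gives
$$I(b) = 2 \sqrt{2} \sqrt{\pi} e^{- \frac{b^{2}}{8}}.$$

Setting $b = \frac{7}{4}$:
$$I = \frac{2 \sqrt{2} \sqrt{\pi}}{e^{\frac{49}{128}}}.$$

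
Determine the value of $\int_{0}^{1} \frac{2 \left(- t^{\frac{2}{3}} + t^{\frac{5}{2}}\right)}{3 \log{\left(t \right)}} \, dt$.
$- \frac{2 \log{\left(10 \right)}}{3} + \frac{2 \log{\left(21 \right)}}{3}$

Consider the one-parameter family: let $I(a) = \int_{0}^{1} \frac{2 \left(- t^{\frac{2}{3}} + t^{a}\right)}{3 \log{\left(t \right)}} \, dt$.

Since $\dfrac{\partial}{\partial a}\,t^{a} = t^{a} \ln t$, the $\ln t$ in the denominator cancels and
$$\frac{dI}{da} = \int_{0}^{1} \frac{2}{3} t^{a} \, dt = \frac{2}{3} \left[\frac{t^{a+1}}{a+1}\right]_0^1 = \frac{2}{3 \left(a + 1\right)}.$$

Integrating with respect to $a$ gives $I(a) = \log{\left(\frac{3^{\frac{2}{3}} \sqrt[3]{5} \left(a + 1\right)^{\frac{2}{3}}}{5} \right)} + C$.

At $a = \frac{2}{3}$ the integrand is identically $0$, so $I(\frac{2}{3}) = 0$. The closed form gives $0$, hence $C = 0$.

Setting $a = \frac{5}{2}$:
$$I = - \frac{2 \log{\left(10 \right)}}{3} + \frac{2 \log{\left(21 \right)}}{3}.$$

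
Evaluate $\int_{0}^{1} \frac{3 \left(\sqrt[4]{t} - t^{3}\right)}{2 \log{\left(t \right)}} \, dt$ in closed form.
$\log{\left(\frac{5 \sqrt{5}}{64} \right)}$

Replace the exponent $\frac{1}{4}$ by a parameter $a$: let $I(a) = \int_{0}^{1} \frac{3 \left(- t^{3} + t^{a}\right)}{2 \log{\left(t \right)}} \, dt$.

Since $\dfrac{\partial}{\partial a}\,t^{a} = t^{a} \ln t$, the $\ln t$ in the denominator cancels and
$$\frac{dI}{da} = \int_{0}^{1} \frac{3}{2} t^{a} \, dt = \frac{3}{2} \left[\frac{t^{a+1}}{a+1}\right]_0^1 = \frac{3}{2 \left(a + 1\right)}.$$

Integrating with respect to $a$ gives $I(a) = \log{\left(\frac{\left(a + 1\right)^{\frac{3}{2}}}{8} \right)} + C$.

At $a = 3$ the integrand is identically $0$, so $I(3) = 0$. The closed form gives $0$, hence $C = 0$.

Setting $a = \frac{1}{4}$:
$$I = \log{\left(\frac{5 \sqrt{5}}{64} \right)}.$$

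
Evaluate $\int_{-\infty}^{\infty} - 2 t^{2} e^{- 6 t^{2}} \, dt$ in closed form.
$- \frac{\sqrt{6} \sqrt{\pi}}{36}$

Consider the simpler parametrised integral
$$J(a) = \int_{-\infty}^{\infty} - 2 e^{- a t^{2}} \, dt = - \frac{2 \sqrt{\pi}}{\sqrt{a}}.$$

Differentiating under the integral sign brings down a factor of $(-t^2)$:
$$\frac{dJ}{da} = \int_{-\infty}^{\infty} 2 t^{2} e^{- a t^{2}} \, dt = \frac{\sqrt{\pi}}{a^{\frac{3}{2}}}.$$

The integral on the left is $-I$, so $I = - \frac{\sqrt{\pi}}{a^{\frac{3}{2}}}$.

Setting $a = 6$:
$$I = - \frac{\sqrt{6} \sqrt{\pi}}{36}.$$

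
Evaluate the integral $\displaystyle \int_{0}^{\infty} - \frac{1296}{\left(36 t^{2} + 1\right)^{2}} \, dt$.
$- 54 \pi$

Start from the standard arctangent integral
$$J(a) = \int_{0}^{\infty} - \frac{1}{a^{2} + t^{2}} \, dt = - \frac{\pi}{2 a}.$$

Differentiating under the integral sign with respect to $a$,
$$\frac{dJ}{da} = \int_{0}^{\infty} \frac{2 a}{\left(a^{2} + t^{2}\right)^{2}} \, dt = \frac{\pi}{2 a^{2}},$$
so $\int_{0}^{\infty} - \frac{1}{\left(a^{2} + t^{2}\right)^{2}} \, dt = - \frac{\pi}{4 a^{3}}$.

Setting $a = \frac{1}{6}$:
$$I = - 54 \pi.$$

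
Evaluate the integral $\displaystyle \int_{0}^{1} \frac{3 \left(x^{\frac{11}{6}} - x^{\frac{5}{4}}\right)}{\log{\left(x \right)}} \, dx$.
$- \log{\left(\frac{19683}{39304} \right)}$

Replace the exponent $\frac{5}{4}$ by a parameter $a$: let $I(a) = \int_{0}^{1} \frac{3 \left(x^{\frac{11}{6}} - x^{a}\right)}{\log{\left(x \right)}} \, dx$.

Since $\dfrac{\partial}{\partial a}\,x^{a} = x^{a} \ln x$, the $\ln x$ in the denominator cancels and
$$\frac{dI}{da} = \int_{0}^{1} -3 x^{a} \, dx = -3 \left[\frac{x^{a+1}}{a+1}\right]_0^1 = - \frac{3}{a + 1}.$$

Integrating with respect to $a$ gives $I(a) = - \log{\left(\frac{216 \left(a + 1\right)^{3}}{4913} \right)} + C$.

At $a = \frac{11}{6}$ the integrand is identically $0$, so $I(\frac{11}{6}) = 0$. The closed form gives $0$, hence $C = 0$.

Setting $a = \frac{5}{4}$:
$$I = - \log{\left(\frac{19683}{39304} \right)}.$$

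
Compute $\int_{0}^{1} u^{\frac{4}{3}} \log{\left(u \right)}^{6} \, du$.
$\frac{1574640}{823543}$

Start from the elementary integral
$$J(a) = \int_{0}^{1} u^{a} \, du = \frac{1}{a + 1}.$$

Differentiating under the integral sign brings down a factor of $\ln u$:
$$\frac{dJ}{da} = \int_{0}^{1} u^{a} \log{\left(u \right)} \, du = - \frac{1}{\left(a + 1\right)^{2}}.$$

Repeating $6$ times in total — each differentiation brings down another $\ln u$ — gives
$$\frac{d^{6}J}{da^{6}} = \int_{0}^{1} u^{a} \log{\left(u \right)}^{6} \, du = \frac{720}{\left(a + 1\right)^{7}},$$
and the integrand here is exactly the target integrand, so $I = \frac{720}{\left(a + 1\right)^{7}}$.

Setting $a = \frac{4}{3}$:
$$I = \frac{1574640}{823543}.$$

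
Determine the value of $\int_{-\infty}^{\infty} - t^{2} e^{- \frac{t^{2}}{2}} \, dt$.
$- \sqrt{2} \sqrt{\pi}$

Begin with the known integral
$$J(a) = \int_{-\infty}^{\infty} - e^{- a t^{2}} \, dt = - \frac{\sqrt{\pi}}{\sqrt{a}}.$$

Differentiating under the integral sign brings down a factor of $(-t^2)$:
$$\frac{dJ}{da} = \int_{-\infty}^{\infty} t^{2} e^{- a t^{2}} \, dt = \frac{\sqrt{\pi}}{2 a^{\frac{3}{2}}}.$$

The integral on the left is $-I$, so $I = - \frac{\sqrt{\pi}}{2 a^{\frac{3}{2}}}$.

Setting $a = \frac{1}{2}$:
$$I = - \sqrt{2} \sqrt{\pi}.$$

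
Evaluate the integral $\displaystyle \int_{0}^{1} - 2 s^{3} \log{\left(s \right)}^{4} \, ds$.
$- \frac{3}{64}$

Begin with the known integral
$$J(a) = \int_{0}^{1} - 2 s^{a} \, ds = - \frac{2}{a + 1}.$$

Differentiating under the integral sign brings down a factor of $\ln s$:
$$\frac{dJ}{da} = \int_{0}^{1} - 2 s^{a} \log{\left(s \right)} \, ds = \frac{2}{\left(a + 1\right)^{2}}.$$

Repeating $4$ times in total — each differentiation brings down another $\ln s$ — gives
$$\frac{d^{4}J}{da^{4}} = \int_{0}^{1} - 2 s^{a} \log{\left(s \right)}^{4} \, ds = - \frac{48}{\left(a + 1\right)^{5}},$$
and the integrand here is exactly the target integrand, so $I = - \frac{48}{\left(a + 1\right)^{5}}$.

Setting $a = 3$:
$$I = - \frac{3}{64}.$$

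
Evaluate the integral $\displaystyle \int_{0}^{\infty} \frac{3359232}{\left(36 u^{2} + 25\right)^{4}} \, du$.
$\frac{17496 \pi}{15625}$

Start from the standard arctangent integral
$$J(a) = \int_{0}^{\infty} \frac{2}{a^{2} + u^{2}} \, du = \frac{\pi}{a}.$$

Differentiating under the integral sign with respect to $a$,
$$\frac{dJ}{da} = \int_{0}^{\infty} - \frac{4 a}{\left(a^{2} + u^{2}\right)^{2}} \, du = - \frac{\pi}{a^{2}},$$
so $\int_{0}^{\infty} \frac{2}{\left(a^{2} + u^{2}\right)^{2}} \, du = \frac{\pi}{2 a^{3}}$.

Repeating — each differentiation of $1/(u^2+a^2)^j$ produces $-2ja/(u^2+a^2)^{j+1}$ — and dividing through by $-2ja$ at each step yields, after $3$ differentiations in total,
$$\int_{0}^{\infty} \frac{2}{\left(a^{2} + u^{2}\right)^{4}} \, du = \frac{5 \pi}{16 a^{7}}.$$

Setting $a = \frac{5}{6}$:
$$I = \frac{17496 \pi}{15625}.$$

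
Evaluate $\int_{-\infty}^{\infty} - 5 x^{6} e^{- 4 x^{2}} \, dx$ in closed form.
$- \frac{75 \sqrt{\pi}}{1024}$

Start from the elementary integral
$$J(a) = \int_{-\infty}^{\infty} - 5 e^{- a x^{2}} \, dx = - \frac{5 \sqrt{\pi}}{\sqrt{a}}.$$

Differentiating under the integral sign brings down a factor of $(-x^2)$:
$$\frac{dJ}{da} = \int_{-\infty}^{\infty} 5 x^{2} e^{- a x^{2}} \, dx = \frac{5 \sqrt{\pi}}{2 a^{\frac{3}{2}}}.$$

Repeating $3$ times in total — each differentiation brings down another $(-x^2)$ — gives
$$\frac{d^{3}J}{da^{3}} = \int_{-\infty}^{\infty} 5 x^{6} e^{- a x^{2}} \, dx = \frac{75 \sqrt{\pi}}{8 a^{\frac{7}{2}}},$$
and the integrand here is $(-1)^{3}$ times the target integrand, so $I = (-1)^{3}\,\frac{d^{3}J}{da^{3}} = - \frac{75 \sqrt{\pi}}{8 a^{\frac{7}{2}}}$.

Setting $a = 4$:
$$I = - \frac{75 \sqrt{\pi}}{1024}.$$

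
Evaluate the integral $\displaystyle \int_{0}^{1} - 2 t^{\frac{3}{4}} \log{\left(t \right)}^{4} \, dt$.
$- \frac{49152}{16807}$

Consider the simpler parametrised integral
$$J(a) = \int_{0}^{1} - 2 t^{a} \, dt = - \frac{2}{a + 1}.$$

Differentiating under the integral sign brings down a factor of $\ln t$:
$$\frac{dJ}{da} = \int_{0}^{1} - 2 t^{a} \log{\left(t \right)} \, dt = \frac{2}{\left(a + 1\right)^{2}}.$$

Repeating $4$ times in total — each differentiation brings down another $\ln t$ — gives
$$\frac{d^{4}J}{da^{4}} = \int_{0}^{1} - 2 t^{a} \log{\left(t \right)}^{4} \, dt = - \frac{48}{\left(a + 1\right)^{5}},$$
and the integrand here is exactly the target integrand, so $I = - \frac{48}{\left(a + 1\right)^{5}}$.

Setting $a = \frac{3}{4}$:
$$I = - \frac{49152}{16807}.$$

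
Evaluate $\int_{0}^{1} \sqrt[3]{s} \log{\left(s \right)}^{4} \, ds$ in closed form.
$\frac{729}{128}$

Begin with the known integral
$$J(a) = \int_{0}^{1} s^{a} \, ds = \frac{1}{a + 1}.$$

Differentiating under the integral sign brings down a factor of $\ln s$:
$$\frac{dJ}{da} = \int_{0}^{1} s^{a} \log{\left(s \right)} \, ds = - \frac{1}{\left(a + 1\right)^{2}}.$$

Repeating $4$ times in total — each differentiation brings down another $\ln s$ — gives
$$\frac{d^{4}J}{da^{4}} = \int_{0}^{1} s^{a} \log{\left(s \right)}^{4} \, ds = \frac{24}{\left(a + 1\right)^{5}},$$
and the integrand here is exactly the target integrand, so $I = \frac{24}{\left(a + 1\right)^{5}}$.

Setting $a = \frac{1}{3}$:
$$I = \frac{729}{128}.$$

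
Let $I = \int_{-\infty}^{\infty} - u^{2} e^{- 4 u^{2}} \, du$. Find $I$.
$- \frac{\sqrt{\pi}}{16}$

Start from the elementary integral
$$J(a) = \int_{-\infty}^{\infty} - e^{- a u^{2}} \, du = - \frac{\sqrt{\pi}}{\sqrt{a}}.$$

Differentiating under the integral sign brings down a factor of $(-u^2)$:
$$\frac{dJ}{da} = \int_{-\infty}^{\infty} u^{2} e^{- a u^{2}} \, du = \frac{\sqrt{\pi}}{2 a^{\frac{3}{2}}}.$$

The integral on the left is $-I$, so $I = - \frac{\sqrt{\pi}}{2 a^{\frac{3}{2}}}$.

Setting $a = 4$:
$$I = - \frac{\sqrt{\pi}}{16}.$$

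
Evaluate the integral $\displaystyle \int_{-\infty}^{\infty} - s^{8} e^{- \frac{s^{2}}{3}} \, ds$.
$- \frac{8505 \sqrt{3} \sqrt{\pi}}{16}$

Start from the elementary integral
$$J(a) = \int_{-\infty}^{\infty} - e^{- a s^{2}} \, ds = - \frac{\sqrt{\pi}}{\sqrt{a}}.$$

Differentiating under the integral sign brings down a factor of $(-s^2)$:
$$\frac{dJ}{da} = \int_{-\infty}^{\infty} s^{2} e^{- a s^{2}} \, ds = \frac{\sqrt{\pi}}{2 a^{\frac{3}{2}}}.$$

Repeating $4$ times in total — each differentiation brings down another $(-s^2)$ — gives
$$\frac{d^{4}J}{da^{4}} = \int_{-\infty}^{\infty} - s^{8} e^{- a s^{2}} \, ds = - \frac{105 \sqrt{\pi}}{16 a^{\frac{9}{2}}},$$
and the integrand here is exactly the target integrand, so $I = - \frac{105 \sqrt{\pi}}{16 a^{\frac{9}{2}}}$.

Setting $a = \frac{1}{3}$:
$$I = - \frac{8505 \sqrt{3} \sqrt{\pi}}{16}.$$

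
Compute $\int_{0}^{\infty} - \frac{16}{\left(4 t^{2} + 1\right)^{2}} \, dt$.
$- 2 \pi$

Recall the elementary integral
$$J(a) = \int_{0}^{\infty} - \frac{1}{a^{2} + t^{2}} \, dt = - \frac{\pi}{2 a}.$$

Differentiating under the integral sign with respect to $a$,
$$\frac{dJ}{da} = \int_{0}^{\infty} \frac{2 a}{\left(a^{2} + t^{2}\right)^{2}} \, dt = \frac{\pi}{2 a^{2}},$$
so $\int_{0}^{\infty} - \frac{1}{\left(a^{2} + t^{2}\right)^{2}} \, dt = - \frac{\pi}{4 a^{3}}$.

Setting $a = \frac{1}{2}$:
$$I = - 2 \pi.$$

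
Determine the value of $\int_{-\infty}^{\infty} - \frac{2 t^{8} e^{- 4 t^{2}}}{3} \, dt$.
$- \frac{35 \sqrt{\pi}}{4096}$

Begin with the known integral
$$J(a) = \int_{-\infty}^{\infty} - \frac{2 e^{- a t^{2}}}{3} \, dt = - \frac{2 \sqrt{\pi}}{3 \sqrt{a}}.$$

Differentiating under the integral sign brings down a factor of $(-t^2)$:
$$\frac{dJ}{da} = \int_{-\infty}^{\infty} \frac{2 t^{2} e^{- a t^{2}}}{3} \, dt = \frac{\sqrt{\pi}}{3 a^{\frac{3}{2}}}.$$

Repeating $4$ times in total — each differentiation brings down another $(-t^2)$ — gives
$$\frac{d^{4}J}{da^{4}} = \int_{-\infty}^{\infty} - \frac{2 t^{8} e^{- a t^{2}}}{3} \, dt = - \frac{35 \sqrt{\pi}}{8 a^{\frac{9}{2}}},$$
and the integrand here is exactly the target integrand, so $I = - \frac{35 \sqrt{\pi}}{8 a^{\frac{9}{2}}}$.

Setting $a = 4$:
$$I = - \frac{35 \sqrt{\pi}}{4096}.$$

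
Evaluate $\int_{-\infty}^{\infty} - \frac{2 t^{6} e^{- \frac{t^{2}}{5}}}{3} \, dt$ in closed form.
$- \frac{625 \sqrt{5} \sqrt{\pi}}{4}$

Start from the elementary integral
$$J(a) = \int_{-\infty}^{\infty} - \frac{2 e^{- a t^{2}}}{3} \, dt = - \frac{2 \sqrt{\pi}}{3 \sqrt{a}}.$$

Differentiating under the integral sign brings down a factor of $(-t^2)$:
$$\frac{dJ}{da} = \int_{-\infty}^{\infty} \frac{2 t^{2} e^{- a t^{2}}}{3} \, dt = \frac{\sqrt{\pi}}{3 a^{\frac{3}{2}}}.$$

Repeating $3$ times in total — each differentiation brings down another $(-t^2)$ — gives
$$\frac{d^{3}J}{da^{3}} = \int_{-\infty}^{\infty} \frac{2 t^{6} e^{- a t^{2}}}{3} \, dt = \frac{5 \sqrt{\pi}}{4 a^{\frac{7}{2}}},$$
and the integrand here is $(-1)^{3}$ times the target integrand, so $I = (-1)^{3}\,\frac{d^{3}J}{da^{3}} = - \frac{5 \sqrt{\pi}}{4 a^{\frac{7}{2}}}$.

Setting $a = \frac{1}{5}$:
$$I = - \frac{625 \sqrt{5} \sqrt{\pi}}{4}.$$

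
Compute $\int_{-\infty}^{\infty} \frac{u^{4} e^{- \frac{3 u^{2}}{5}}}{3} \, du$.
$\frac{25 \sqrt{15} \sqrt{\pi}}{108}$

Consider the simpler parametrised integral
$$J(a) = \int_{-\infty}^{\infty} \frac{e^{- a u^{2}}}{3} \, du = \frac{\sqrt{\pi}}{3 \sqrt{a}}.$$

Differentiating under the integral sign brings down a factor of $(-u^2)$:
$$\frac{dJ}{da} = \int_{-\infty}^{\infty} - \frac{u^{2} e^{- a u^{2}}}{3} \, du = - \frac{\sqrt{\pi}}{6 a^{\frac{3}{2}}}.$$

Repeating twice in total — each differentiation brings down another $(-u^2)$ — gives
$$\frac{d^{2}J}{da^{2}} = \int_{-\infty}^{\infty} \frac{u^{4} e^{- a u^{2}}}{3} \, du = \frac{\sqrt{\pi}}{4 a^{\frac{5}{2}}},$$
and the integrand here is exactly the target integrand, so $I = \frac{\sqrt{\pi}}{4 a^{\frac{5}{2}}}$.

Setting $a = \frac{3}{5}$:
$$I = \frac{25 \sqrt{15} \sqrt{\pi}}{108}.$$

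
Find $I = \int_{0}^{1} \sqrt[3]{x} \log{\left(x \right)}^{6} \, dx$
$\frac{98415}{1024}$

Start from the elementary integral
$$J(a) = \int_{0}^{1} x^{a} \, dx = \frac{1}{a + 1}.$$

Differentiating under the integral sign brings down a factor of $\ln x$:
$$\frac{dJ}{da} = \int_{0}^{1} x^{a} \log{\left(x \right)} \, dx = - \frac{1}{\left(a + 1\right)^{2}}.$$

Repeating $6$ times in total — each differentiation brings down another $\ln x$ — gives
$$\frac{d^{6}J}{da^{6}} = \int_{0}^{1} x^{a} \log{\left(x \right)}^{6} \, dx = \frac{720}{\left(a + 1\right)^{7}},$$
and the integrand here is exactly the target integrand, so $I = \frac{720}{\left(a + 1\right)^{7}}$.

Setting $a = \frac{1}{3}$:
$$I = \frac{98415}{1024}.$$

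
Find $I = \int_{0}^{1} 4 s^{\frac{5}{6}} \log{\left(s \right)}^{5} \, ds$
$- \frac{22394880}{1771561}$

Begin with the known integral
$$J(a) = \int_{0}^{1} 4 s^{a} \, ds = \frac{4}{a + 1}.$$

Differentiating under the integral sign brings down a factor of $\ln s$:
$$\frac{dJ}{da} = \int_{0}^{1} 4 s^{a} \log{\left(s \right)} \, ds = - \frac{4}{\left(a + 1\right)^{2}}.$$

Repeating $5$ times in total — each differentiation brings down another $\ln s$ — gives
$$\frac{d^{5}J}{da^{5}} = \int_{0}^{1} 4 s^{a} \log{\left(s \right)}^{5} \, ds = - \frac{480}{\left(a + 1\right)^{6}},$$
and the integrand here is exactly the target integrand, so $I = - \frac{480}{\left(a + 1\right)^{6}}$.

Setting $a = \frac{5}{6}$:
$$I = - \frac{22394880}{1771561}.$$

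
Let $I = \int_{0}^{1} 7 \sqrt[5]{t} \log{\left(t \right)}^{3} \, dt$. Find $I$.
$- \frac{4375}{216}$

Start from the elementary integral
$$J(a) = \int_{0}^{1} 7 t^{a} \, dt = \frac{7}{a + 1}.$$

Differentiating under the integral sign brings down a factor of $\ln t$:
$$\frac{dJ}{da} = \int_{0}^{1} 7 t^{a} \log{\left(t \right)} \, dt = - \frac{7}{\left(a + 1\right)^{2}}.$$

Repeating $3$ times in total — each differentiation brings down another $\ln t$ — gives
$$\frac{d^{3}J}{da^{3}} = \int_{0}^{1} 7 t^{a} \log{\left(t \right)}^{3} \, dt = - \frac{42}{\left(a + 1\right)^{4}},$$
and the integrand here is exactly the target integrand, so $I = - \frac{42}{\left(a + 1\right)^{4}}$.

Setting $a = \frac{1}{5}$:
$$I = - \frac{4375}{216}.$$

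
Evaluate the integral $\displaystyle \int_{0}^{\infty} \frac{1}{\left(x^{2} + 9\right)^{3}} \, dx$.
$\frac{\pi}{1296}$

Begin with the known result
$$J(a) = \int_{0}^{\infty} \frac{1}{a^{2} + x^{2}} \, dx = \frac{\pi}{2 a}.$$

Differentiating under the integral sign with respect to $a$,
$$\frac{dJ}{da} = \int_{0}^{\infty} - \frac{2 a}{\left(a^{2} + x^{2}\right)^{2}} \, dx = - \frac{\pi}{2 a^{2}},$$
so $\int_{0}^{\infty} \frac{1}{\left(a^{2} + x^{2}\right)^{2}} \, dx = \frac{\pi}{4 a^{3}}$.

Repeating — each differentiation of $1/(x^2+a^2)^j$ produces $-2ja/(x^2+a^2)^{j+1}$ — and dividing through by $-2ja$ at each step yields, after $2$ differentiations in total,
$$\int_{0}^{\infty} \frac{1}{\left(a^{2} + x^{2}\right)^{3}} \, dx = \frac{3 \pi}{16 a^{5}}.$$

Setting $a = 3$:
$$I = \frac{\pi}{1296}.$$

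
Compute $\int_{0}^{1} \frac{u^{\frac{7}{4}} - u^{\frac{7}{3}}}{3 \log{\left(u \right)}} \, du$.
$\log{\left(\frac{\sqrt[3]{33} \cdot 5^{\frac{2}{3}}}{10} \right)}$

Introduce a parameter $a$ in the exponent: let $I(a) = \int_{0}^{1} \frac{- u^{\frac{7}{3}} + u^{a}}{3 \log{\left(u \right)}} \, du$.

Since $\dfrac{\partial}{\partial a}\,u^{a} = u^{a} \ln u$, the $\ln u$ in the denominator cancels and
$$\frac{dI}{da} = \int_{0}^{1} \frac{1}{3} u^{a} \, du = \frac{1}{3} \left[\frac{u^{a+1}}{a+1}\right]_0^1 = \frac{1}{3 \left(a + 1\right)}.$$

Integrating with respect to $a$ gives $I(a) = \frac{\log{\left(a + 1 \right)}}{3} - \frac{\log{\left(10 \right)}}{3} + \frac{\log{\left(3 \right)}}{3} + C$.

At $a = \frac{7}{3}$ the integrand is identically $0$, so $I(\frac{7}{3}) = 0$. The closed form gives $0$, hence $C = 0$.

Setting $a = \frac{7}{4}$:
$$I = \log{\left(\frac{\sqrt[3]{33} \cdot 5^{\frac{2}{3}}}{10} \right)}.$$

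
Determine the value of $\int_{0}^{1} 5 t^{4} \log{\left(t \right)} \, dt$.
$- \frac{1}{5}$

Consider the simpler parametrised integral
$$J(a) = \int_{0}^{1} 5 t^{a} \, dt = \frac{5}{a + 1}.$$

Differentiating under the integral sign brings down a factor of $\ln t$:
$$\frac{dJ}{da} = \int_{0}^{1} 5 t^{a} \log{\left(t \right)} \, dt = - \frac{5}{\left(a + 1\right)^{2}}.$$

The integral on the left is $I$, so $I = - \frac{5}{\left(a + 1\right)^{2}}$.

Setting $a = 4$:
$$I = - \frac{1}{5}.$$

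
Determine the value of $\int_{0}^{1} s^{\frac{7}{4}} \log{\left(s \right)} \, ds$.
$- \frac{16}{121}$

Begin with the known integral
$$J(a) = \int_{0}^{1} s^{a} \, ds = \frac{1}{a + 1}.$$

Differentiating under the integral sign brings down a factor of $\ln s$:
$$\frac{dJ}{da} = \int_{0}^{1} s^{a} \log{\left(s \right)} \, ds = - \frac{1}{\left(a + 1\right)^{2}}.$$

The integral on the left is $I$, so $I = - \frac{1}{\left(a + 1\right)^{2}}$.

Setting $a = \frac{7}{4}$:
$$I = - \frac{16}{121}.$$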